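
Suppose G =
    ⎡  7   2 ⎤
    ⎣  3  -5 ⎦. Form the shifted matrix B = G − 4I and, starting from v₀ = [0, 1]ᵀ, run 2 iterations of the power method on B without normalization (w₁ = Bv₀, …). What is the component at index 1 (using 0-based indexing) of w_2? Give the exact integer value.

87

B = G − 4I has rows (3, 2); (3, -9)
w1 = Bv₀ = (2, -9)
w2 = Bw1 = (-12, 87)
Requested component of w2: 87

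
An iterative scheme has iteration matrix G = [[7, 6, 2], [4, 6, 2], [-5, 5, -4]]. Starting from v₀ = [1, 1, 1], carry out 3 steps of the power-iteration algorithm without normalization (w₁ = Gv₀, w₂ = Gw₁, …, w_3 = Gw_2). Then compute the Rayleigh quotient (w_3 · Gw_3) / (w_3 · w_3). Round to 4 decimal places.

w1 = Gv₀ = (15, 12, -4)
w2 = Gw1 = (169, 124, 1)
w3 = Gw2 = (1929, 1422, -229)
Gw3 = (21577, 15790, -1619)
w3·Gw3 = 1929·21577 + 1422·15790 + (-229)·(-1619) = 64446164; w3·w3 = 1929·1929 + 1422·1422 + (-229)·(-229) = 5795566
λ ≈ 64446164/5795566 = 11.1199

λ ≈ 11.1199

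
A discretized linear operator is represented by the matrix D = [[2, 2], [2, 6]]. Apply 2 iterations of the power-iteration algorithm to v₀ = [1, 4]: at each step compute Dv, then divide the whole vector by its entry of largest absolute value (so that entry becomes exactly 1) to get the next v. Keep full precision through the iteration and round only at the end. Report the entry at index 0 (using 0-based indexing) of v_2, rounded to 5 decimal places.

Dv0 = (10.000000, 26.000000); divide by 26.000000 → v1 = (0.384615, 1.000000)
Dv1 = (2.769231, 6.769231); divide by 6.769231 → v2 = (0.409091, 1.000000)
Requested entry of v2: 72/176 = 0.40909

0.40909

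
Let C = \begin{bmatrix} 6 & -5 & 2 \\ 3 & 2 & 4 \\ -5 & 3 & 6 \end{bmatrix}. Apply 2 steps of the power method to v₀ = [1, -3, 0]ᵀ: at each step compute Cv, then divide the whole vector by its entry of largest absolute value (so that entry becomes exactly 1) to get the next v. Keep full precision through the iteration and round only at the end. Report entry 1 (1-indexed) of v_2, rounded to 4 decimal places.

-0.5707

Cv0 = (21.00000, -3.00000, -14.00000); divide by 21.00000 → v1 = (1.00000, -0.14286, -0.66667)
Cv1 = (5.38095, 0.04762, -9.42857); divide by -9.42857 → v2 = (-0.57071, -0.00505, 1.00000)
Requested entry of v2: 113/-198 = -0.5707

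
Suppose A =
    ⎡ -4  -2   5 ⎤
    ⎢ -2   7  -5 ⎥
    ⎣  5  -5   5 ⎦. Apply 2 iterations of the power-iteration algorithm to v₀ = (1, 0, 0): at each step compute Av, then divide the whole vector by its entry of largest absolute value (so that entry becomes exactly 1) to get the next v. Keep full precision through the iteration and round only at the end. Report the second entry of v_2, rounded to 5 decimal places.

Av0 = (-4.000000, -2.000000, 5.000000); divide by 5.000000 → v1 = (-0.800000, -0.400000, 1.000000)
Av1 = (9.000000, -6.200000, 3.000000); divide by 9.000000 → v2 = (1.000000, -0.688889, 0.333333)
Requested entry of v2: -31/45 = -0.68889

-0.68889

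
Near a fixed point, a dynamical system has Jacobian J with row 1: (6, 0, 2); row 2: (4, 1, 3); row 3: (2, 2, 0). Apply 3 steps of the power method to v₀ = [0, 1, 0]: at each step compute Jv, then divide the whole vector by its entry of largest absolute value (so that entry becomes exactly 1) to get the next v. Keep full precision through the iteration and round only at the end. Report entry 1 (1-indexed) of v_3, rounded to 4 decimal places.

Jv0 = (0.00000, 1.00000, 2.00000); divide by 2.00000 → v1 = (0.00000, 0.50000, 1.00000)
Jv1 = (2.00000, 3.50000, 1.00000); divide by 3.50000 → v2 = (0.57143, 1.00000, 0.28571)
Jv2 = (4.00000, 4.14286, 3.14286); divide by 4.14286 → v3 = (0.96552, 1.00000, 0.75862)
Requested entry of v3: 28/29 = 0.9655

0.9655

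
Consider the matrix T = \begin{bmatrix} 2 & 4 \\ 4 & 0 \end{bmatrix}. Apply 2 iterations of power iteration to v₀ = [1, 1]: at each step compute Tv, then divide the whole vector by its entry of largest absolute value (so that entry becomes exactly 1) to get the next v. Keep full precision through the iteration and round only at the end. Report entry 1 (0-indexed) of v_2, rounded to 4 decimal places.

0.8571

Tv0 = (6.00000, 4.00000); divide by 6.00000 → v1 = (1.00000, 0.66667)
Tv1 = (4.66667, 4.00000); divide by 4.66667 → v2 = (1.00000, 0.85714)
Requested entry of v2: 24/28 = 0.8571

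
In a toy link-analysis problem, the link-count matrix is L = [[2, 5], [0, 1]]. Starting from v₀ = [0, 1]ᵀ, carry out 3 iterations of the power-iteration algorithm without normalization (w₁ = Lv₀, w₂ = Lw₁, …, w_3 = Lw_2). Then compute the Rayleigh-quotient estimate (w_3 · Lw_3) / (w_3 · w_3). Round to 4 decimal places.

λ ≈ 2.1419

w1 = Lv₀ = (5, 1)
w2 = Lw1 = (15, 1)
w3 = Lw2 = (35, 1)
Lw3 = (75, 1)
w3·Lw3 = 35·75 + 1·1 = 2626; w3·w3 = 35·35 + 1·1 = 1226
λ ≈ 2626/1226 = 2.1419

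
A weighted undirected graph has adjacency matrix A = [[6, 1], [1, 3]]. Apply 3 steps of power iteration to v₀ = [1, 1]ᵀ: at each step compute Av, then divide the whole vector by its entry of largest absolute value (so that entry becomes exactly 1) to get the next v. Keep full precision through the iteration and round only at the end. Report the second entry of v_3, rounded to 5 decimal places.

Av0 = (7.000000, 4.000000); divide by 7.000000 → v1 = (1.000000, 0.571429)
Av1 = (6.571429, 2.714286); divide by 6.571429 → v2 = (1.000000, 0.413043)
Av2 = (6.413043, 2.239130); divide by 6.413043 → v3 = (1.000000, 0.349153)
Requested entry of v3: 103/295 = 0.34915

0.34915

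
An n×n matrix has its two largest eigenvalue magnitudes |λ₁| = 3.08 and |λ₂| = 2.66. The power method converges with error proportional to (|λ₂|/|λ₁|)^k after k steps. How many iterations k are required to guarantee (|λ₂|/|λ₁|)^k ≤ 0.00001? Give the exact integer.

79

|λ₂/λ₁| = 2.66/3.08 = 0.86364
Need k ≥ ln(0.00001) / ln(0.86364) = -11.5129 / -0.1466 ≈ 78.531
Smallest integer k satisfying the bound: 79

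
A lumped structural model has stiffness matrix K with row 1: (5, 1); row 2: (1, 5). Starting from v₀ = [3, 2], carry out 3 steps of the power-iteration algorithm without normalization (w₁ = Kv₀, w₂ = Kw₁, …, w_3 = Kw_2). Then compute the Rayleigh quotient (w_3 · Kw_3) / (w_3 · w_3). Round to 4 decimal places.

5.9930

w1 = Kv₀ = (17, 13)
w2 = Kw1 = (98, 82)
w3 = Kw2 = (572, 508)
Kw3 = (3368, 3112)
w3·Kw3 = 572·3368 + 508·3112 = 3507392; w3·w3 = 572·572 + 508·508 = 585248
λ ≈ 3507392/585248 = 5.9930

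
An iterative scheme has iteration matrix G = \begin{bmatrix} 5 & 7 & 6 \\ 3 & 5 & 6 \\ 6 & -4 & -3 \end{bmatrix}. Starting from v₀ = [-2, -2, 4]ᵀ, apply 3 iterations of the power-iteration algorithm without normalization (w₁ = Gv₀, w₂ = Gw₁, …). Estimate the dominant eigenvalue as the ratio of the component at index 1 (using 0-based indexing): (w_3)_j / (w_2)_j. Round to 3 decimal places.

λ ≈ 5.429

w1 = Gv₀ = (0, 8, -16)
w2 = Gw1 = (-40, -56, 16)
w3 = Gw2 = (-496, -304, -64)
Ratio at component: -304 / -56 = 5.429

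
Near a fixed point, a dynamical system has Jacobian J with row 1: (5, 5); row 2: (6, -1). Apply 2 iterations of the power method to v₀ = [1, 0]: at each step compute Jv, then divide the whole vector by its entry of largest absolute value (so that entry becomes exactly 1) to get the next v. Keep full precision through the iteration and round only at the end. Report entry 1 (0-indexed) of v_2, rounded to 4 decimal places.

0.4364

Jv0 = (5.00000, 6.00000); divide by 6.00000 → v1 = (0.83333, 1.00000)
Jv1 = (9.16667, 4.00000); divide by 9.16667 → v2 = (1.00000, 0.43636)
Requested entry of v2: 24/55 = 0.4364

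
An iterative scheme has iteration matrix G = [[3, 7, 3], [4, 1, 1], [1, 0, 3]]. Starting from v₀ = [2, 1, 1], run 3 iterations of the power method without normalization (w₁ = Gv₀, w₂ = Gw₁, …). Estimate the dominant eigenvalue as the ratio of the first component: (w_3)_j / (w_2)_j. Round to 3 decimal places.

w1 = Gv₀ = (3·2 + 7·1 + 3·1; 4·2 + 1·1 + 1·1; 1·2 + 0·1 + 3·1) = (16, 10, 5)
w2 = Gw1 = (3·16 + 7·10 + 3·5; 4·16 + 1·10 + 1·5; 1·16 + 0·10 + 3·5) = (133, 79, 31)
w3 = Gw2 = (1045, 642, 226)
Ratio at component: 1045 / 133 = 7.857

7.857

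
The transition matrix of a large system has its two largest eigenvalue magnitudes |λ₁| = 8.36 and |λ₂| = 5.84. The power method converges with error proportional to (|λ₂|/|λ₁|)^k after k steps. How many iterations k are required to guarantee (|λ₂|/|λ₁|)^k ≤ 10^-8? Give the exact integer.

52

|λ₂/λ₁| = 5.84/8.36 = 0.69856
Need k ≥ ln(10^-8) / ln(0.69856) = -18.4207 / -0.3587 ≈ 51.350
Smallest integer k satisfying the bound: 52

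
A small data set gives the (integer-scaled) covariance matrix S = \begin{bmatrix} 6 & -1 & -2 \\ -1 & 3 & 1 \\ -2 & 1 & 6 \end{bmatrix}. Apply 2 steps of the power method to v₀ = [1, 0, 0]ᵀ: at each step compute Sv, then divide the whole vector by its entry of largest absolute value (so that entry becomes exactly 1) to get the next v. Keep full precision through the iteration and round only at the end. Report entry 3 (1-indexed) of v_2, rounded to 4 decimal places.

-0.6098

Sv0 = (6.00000, -1.00000, -2.00000); divide by 6.00000 → v1 = (1.00000, -0.16667, -0.33333)
Sv1 = (6.83333, -1.83333, -4.16667); divide by 6.83333 → v2 = (1.00000, -0.26829, -0.60976)
Requested entry of v2: -25/41 = -0.6098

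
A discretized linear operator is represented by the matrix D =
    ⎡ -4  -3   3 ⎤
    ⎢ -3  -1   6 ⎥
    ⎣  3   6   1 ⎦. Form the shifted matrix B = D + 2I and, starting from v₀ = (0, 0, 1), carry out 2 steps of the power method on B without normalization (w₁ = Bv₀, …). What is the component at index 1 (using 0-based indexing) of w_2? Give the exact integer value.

15

B = D + 2I has rows (-2, -3, 3); (-3, 1, 6); (3, 6, 3)
w1 = Bv₀ = ((-2)·0 + (-3)·0 + 3·1; (-3)·0 + 1·0 + 6·1; 3·0 + 6·0 + 3·1) = (3, 6, 3)
w2 = Bw1 = ((-2)·3 + (-3)·6 + 3·3; (-3)·3 + 1·6 + 6·3; 3·3 + 6·6 + 3·3) = (-15, 15, 54)
Requested component of w2: 15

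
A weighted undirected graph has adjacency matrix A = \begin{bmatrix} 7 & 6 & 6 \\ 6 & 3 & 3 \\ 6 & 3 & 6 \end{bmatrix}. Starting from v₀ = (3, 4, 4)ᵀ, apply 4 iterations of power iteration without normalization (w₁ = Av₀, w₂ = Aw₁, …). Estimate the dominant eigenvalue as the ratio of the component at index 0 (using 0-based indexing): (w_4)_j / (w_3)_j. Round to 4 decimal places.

w1 = Av₀ = (7·3 + 6·4 + 6·4; 6·3 + 3·4 + 3·4; 6·3 + 3·4 + 6·4) = (69, 42, 54)
w2 = Aw1 = (7·69 + 6·42 + 6·54; 6·69 + 3·42 + 3·54; 6·69 + 3·42 + 6·54) = (1059, 702, 864)
w3 = Aw2 = (16809, 11052, 13644)
w4 = Aw3 = (265839, 174942, 215874)
Ratio at component: 265839 / 16809 = 15.8153

λ ≈ 15.8153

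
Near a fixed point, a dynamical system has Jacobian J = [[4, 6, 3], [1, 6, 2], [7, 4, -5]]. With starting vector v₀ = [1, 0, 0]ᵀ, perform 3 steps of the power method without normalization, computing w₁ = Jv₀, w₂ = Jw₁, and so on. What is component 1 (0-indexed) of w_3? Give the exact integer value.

w1 = Jv₀ = (4·1 + 6·0 + 3·0; 1·1 + 6·0 + 2·0; 7·1 + 4·0 + (-5)·0) = (4, 1, 7)
w2 = Jw1 = (4·4 + 6·1 + 3·7; 1·4 + 6·1 + 2·7; 7·4 + 4·1 + (-5)·7) = (43, 24, -3)
w3 = Jw2 = (307, 181, 412)
The requested component of w3 is 181.

181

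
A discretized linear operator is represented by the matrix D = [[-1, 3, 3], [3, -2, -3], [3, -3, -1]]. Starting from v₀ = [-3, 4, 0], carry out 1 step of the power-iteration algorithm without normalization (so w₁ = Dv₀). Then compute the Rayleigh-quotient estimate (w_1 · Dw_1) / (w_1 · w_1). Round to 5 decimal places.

-7.12670

w1 = Dv₀ = ((-1)·(-3) + 3·4 + 3·0; 3·(-3) + (-2)·4 + (-3)·0; 3·(-3) + (-3)·4 + (-1)·0) = (15, -17, -21)
Dw1 = (-129, 142, 117)
w1·Dw1 = 15·(-129) + (-17)·142 + (-21)·117 = -6806; w1·w1 = 15·15 + (-17)·(-17) + (-21)·(-21) = 955
λ ≈ -6806/955 = -7.12670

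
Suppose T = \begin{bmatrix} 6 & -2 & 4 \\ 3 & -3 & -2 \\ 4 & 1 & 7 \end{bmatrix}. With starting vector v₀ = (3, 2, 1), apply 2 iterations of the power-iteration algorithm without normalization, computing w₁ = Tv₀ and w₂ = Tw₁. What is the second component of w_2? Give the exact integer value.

w1 = Tv₀ = (18, 1, 21)
w2 = Tw1 = (190, 9, 220)
The requested component of w2 is 9.

9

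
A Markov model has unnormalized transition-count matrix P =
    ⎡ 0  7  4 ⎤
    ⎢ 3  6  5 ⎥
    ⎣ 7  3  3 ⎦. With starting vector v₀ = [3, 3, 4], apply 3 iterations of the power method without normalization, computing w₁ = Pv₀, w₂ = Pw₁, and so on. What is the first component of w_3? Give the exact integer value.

w1 = Pv₀ = (37, 47, 42)
w2 = Pw1 = (497, 603, 526)
w3 = Pw2 = (6325, 7739, 6866)
The requested component of w3 is 6325.

6325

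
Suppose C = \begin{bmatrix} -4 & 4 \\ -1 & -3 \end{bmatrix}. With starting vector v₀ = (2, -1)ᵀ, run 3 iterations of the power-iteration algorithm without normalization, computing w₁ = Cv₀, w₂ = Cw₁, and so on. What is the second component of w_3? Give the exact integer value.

w1 = Cv₀ = ((-4)·2 + 4·(-1); (-1)·2 + (-3)·(-1)) = (-12, 1)
w2 = Cw1 = ((-4)·(-12) + 4·1; (-1)·(-12) + (-3)·1) = (52, 9)
w3 = Cw2 = (-172, -79)
The requested component of w3 is -79.

-79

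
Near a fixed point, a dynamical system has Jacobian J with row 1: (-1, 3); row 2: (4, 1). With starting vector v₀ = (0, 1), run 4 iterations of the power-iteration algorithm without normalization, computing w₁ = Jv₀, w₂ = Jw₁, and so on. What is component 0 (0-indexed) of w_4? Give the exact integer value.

0

w1 = Jv₀ = ((-1)·0 + 3·1; 4·0 + 1·1) = (3, 1)
w2 = Jw1 = ((-1)·3 + 3·1; 4·3 + 1·1) = (0, 13)
w3 = Jw2 = (39, 13)
w4 = Jw3 = (0, 169)
The requested component of w4 is 0.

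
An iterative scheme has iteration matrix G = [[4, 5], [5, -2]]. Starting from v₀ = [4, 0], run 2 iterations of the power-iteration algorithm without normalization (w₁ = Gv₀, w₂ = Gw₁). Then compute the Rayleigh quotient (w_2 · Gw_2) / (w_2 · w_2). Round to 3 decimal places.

w1 = Gv₀ = (4·4 + 5·0; 5·4 + (-2)·0) = (16, 20)
w2 = Gw1 = (4·16 + 5·20; 5·16 + (-2)·20) = (164, 40)
Gw2 = (856, 740)
w2·Gw2 = 164·856 + 40·740 = 169984; w2·w2 = 164·164 + 40·40 = 28496
λ ≈ 169984/28496 = 5.965

5.965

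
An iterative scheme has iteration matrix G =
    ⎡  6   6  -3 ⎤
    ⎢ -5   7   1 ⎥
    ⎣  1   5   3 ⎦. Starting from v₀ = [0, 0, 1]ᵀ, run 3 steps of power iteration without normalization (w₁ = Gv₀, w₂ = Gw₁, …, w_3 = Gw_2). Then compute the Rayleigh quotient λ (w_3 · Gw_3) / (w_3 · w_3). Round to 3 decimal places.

w1 = Gv₀ = (6·0 + 6·0 + (-3)·1; (-5)·0 + 7·0 + 1·1; 1·0 + 5·0 + 3·1) = (-3, 1, 3)
w2 = Gw1 = (6·(-3) + 6·1 + (-3)·3; (-5)·(-3) + 7·1 + 1·3; 1·(-3) + 5·1 + 3·3) = (-21, 25, 11)
w3 = Gw2 = (-9, 291, 137)
Gw3 = (1281, 2219, 1857)
w3·Gw3 = (-9)·1281 + 291·2219 + 137·1857 = 888609; w3·w3 = (-9)·(-9) + 291·291 + 137·137 = 103531
λ ≈ 888609/103531 = 8.583

8.583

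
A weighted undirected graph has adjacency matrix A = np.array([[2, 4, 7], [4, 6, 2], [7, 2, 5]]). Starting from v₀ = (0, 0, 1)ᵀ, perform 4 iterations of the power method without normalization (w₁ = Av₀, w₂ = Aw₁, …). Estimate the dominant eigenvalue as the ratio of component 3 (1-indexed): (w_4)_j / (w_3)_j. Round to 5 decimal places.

13.31046

w1 = Av₀ = (2·0 + 4·0 + 7·1; 4·0 + 6·0 + 2·1; 7·0 + 2·0 + 5·1) = (7, 2, 5)
w2 = Aw1 = (2·7 + 4·2 + 7·5; 4·7 + 6·2 + 2·5; 7·7 + 2·2 + 5·5) = (57, 50, 78)
w3 = Aw2 = (860, 684, 889)
w4 = Aw3 = (10679, 9322, 11833)
Ratio at component: 11833 / 889 = 13.31046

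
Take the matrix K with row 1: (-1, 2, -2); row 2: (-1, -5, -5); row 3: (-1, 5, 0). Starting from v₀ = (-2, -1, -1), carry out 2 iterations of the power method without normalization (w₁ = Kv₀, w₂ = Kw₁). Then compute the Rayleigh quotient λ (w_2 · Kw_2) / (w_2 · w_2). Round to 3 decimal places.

-2.834

w1 = Kv₀ = (2, 12, -3)
w2 = Kw1 = (28, -47, 58)
Kw2 = (-238, -83, -263)
w2·Kw2 = 28·(-238) + (-47)·(-83) + 58·(-263) = -18017; w2·w2 = 28·28 + (-47)·(-47) + 58·58 = 6357
λ ≈ -18017/6357 = -2.834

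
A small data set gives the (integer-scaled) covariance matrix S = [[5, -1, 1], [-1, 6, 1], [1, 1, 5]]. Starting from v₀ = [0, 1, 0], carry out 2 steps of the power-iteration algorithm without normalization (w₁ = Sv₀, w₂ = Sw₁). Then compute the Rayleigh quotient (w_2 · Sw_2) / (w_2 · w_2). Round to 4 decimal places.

w1 = Sv₀ = (5·0 + (-1)·1 + 1·0; (-1)·0 + 6·1 + 1·0; 1·0 + 1·1 + 5·0) = (-1, 6, 1)
w2 = Sw1 = (5·(-1) + (-1)·6 + 1·1; (-1)·(-1) + 6·6 + 1·1; 1·(-1) + 1·6 + 5·1) = (-10, 38, 10)
Sw2 = (-78, 248, 78)
w2·Sw2 = (-10)·(-78) + 38·248 + 10·78 = 10984; w2·w2 = (-10)·(-10) + 38·38 + 10·10 = 1644
λ ≈ 10984/1644 = 6.6813

λ ≈ 6.6813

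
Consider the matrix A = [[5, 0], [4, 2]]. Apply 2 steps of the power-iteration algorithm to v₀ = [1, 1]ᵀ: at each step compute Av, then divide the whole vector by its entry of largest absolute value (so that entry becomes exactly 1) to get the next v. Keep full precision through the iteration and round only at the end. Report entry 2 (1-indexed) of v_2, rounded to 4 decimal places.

1.0000

Av0 = (5.00000, 6.00000); divide by 6.00000 → v1 = (0.83333, 1.00000)
Av1 = (4.16667, 5.33333); divide by 5.33333 → v2 = (0.78125, 1.00000)
Requested entry of v2: 32/32 = 1.0000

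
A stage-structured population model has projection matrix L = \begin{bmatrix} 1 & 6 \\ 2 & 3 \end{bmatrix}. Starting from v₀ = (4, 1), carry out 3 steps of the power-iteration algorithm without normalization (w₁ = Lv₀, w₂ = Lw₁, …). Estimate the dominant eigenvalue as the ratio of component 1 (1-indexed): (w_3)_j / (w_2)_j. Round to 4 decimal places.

w1 = Lv₀ = (1·4 + 6·1; 2·4 + 3·1) = (10, 11)
w2 = Lw1 = (1·10 + 6·11; 2·10 + 3·11) = (76, 53)
w3 = Lw2 = (394, 311)
Ratio at component: 394 / 76 = 5.1842

λ ≈ 5.1842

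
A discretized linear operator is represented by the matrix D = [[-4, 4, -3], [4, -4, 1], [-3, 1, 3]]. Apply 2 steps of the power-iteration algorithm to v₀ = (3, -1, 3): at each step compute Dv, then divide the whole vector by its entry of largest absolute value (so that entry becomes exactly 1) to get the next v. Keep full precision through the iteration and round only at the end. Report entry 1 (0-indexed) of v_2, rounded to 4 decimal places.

Dv0 = (-25.00000, 19.00000, -1.00000); divide by -25.00000 → v1 = (1.00000, -0.76000, 0.04000)
Dv1 = (-7.16000, 7.08000, -3.64000); divide by -7.16000 → v2 = (1.00000, -0.98883, 0.50838)
Requested entry of v2: -177/179 = -0.9888

-0.9888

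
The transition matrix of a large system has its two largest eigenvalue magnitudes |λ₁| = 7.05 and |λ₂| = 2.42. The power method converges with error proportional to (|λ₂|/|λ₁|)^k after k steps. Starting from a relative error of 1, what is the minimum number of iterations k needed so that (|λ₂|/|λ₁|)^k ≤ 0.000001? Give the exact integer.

13

|λ₂/λ₁| = 2.42/7.05 = 0.34326
Need k ≥ ln(0.000001) / ln(0.34326) = -13.8155 / -1.0693 ≈ 12.921
Smallest integer k satisfying the bound: 13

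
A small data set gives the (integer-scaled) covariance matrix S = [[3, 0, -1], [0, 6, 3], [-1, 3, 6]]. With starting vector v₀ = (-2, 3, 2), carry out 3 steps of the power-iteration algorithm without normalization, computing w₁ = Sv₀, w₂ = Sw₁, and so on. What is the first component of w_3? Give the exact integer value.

-359

w1 = Sv₀ = (3·(-2) + 0·3 + (-1)·2; 0·(-2) + 6·3 + 3·2; (-1)·(-2) + 3·3 + 6·2) = (-8, 24, 23)
w2 = Sw1 = (3·(-8) + 0·24 + (-1)·23; 0·(-8) + 6·24 + 3·23; (-1)·(-8) + 3·24 + 6·23) = (-47, 213, 218)
w3 = Sw2 = (-359, 1932, 1994)
The requested component of w3 is -359.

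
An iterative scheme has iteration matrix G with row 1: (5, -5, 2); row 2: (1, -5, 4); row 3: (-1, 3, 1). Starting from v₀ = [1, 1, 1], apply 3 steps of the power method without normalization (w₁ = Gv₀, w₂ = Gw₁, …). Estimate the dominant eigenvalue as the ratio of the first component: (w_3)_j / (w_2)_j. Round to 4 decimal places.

w1 = Gv₀ = (5·1 + (-5)·1 + 2·1; 1·1 + (-5)·1 + 4·1; (-1)·1 + 3·1 + 1·1) = (2, 0, 3)
w2 = Gw1 = (5·2 + (-5)·0 + 2·3; 1·2 + (-5)·0 + 4·3; (-1)·2 + 3·0 + 1·3) = (16, 14, 1)
w3 = Gw2 = (12, -50, 27)
Ratio at component: 12 / 16 = 0.7500

0.7500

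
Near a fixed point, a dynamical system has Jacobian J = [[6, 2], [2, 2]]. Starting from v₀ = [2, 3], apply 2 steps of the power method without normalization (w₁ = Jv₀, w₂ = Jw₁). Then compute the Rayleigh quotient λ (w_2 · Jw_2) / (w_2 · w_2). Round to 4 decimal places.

6.8262

w1 = Jv₀ = (6·2 + 2·3; 2·2 + 2·3) = (18, 10)
w2 = Jw1 = (6·18 + 2·10; 2·18 + 2·10) = (128, 56)
Jw2 = (880, 368)
w2·Jw2 = 128·880 + 56·368 = 133248; w2·w2 = 128·128 + 56·56 = 19520
λ ≈ 133248/19520 = 6.8262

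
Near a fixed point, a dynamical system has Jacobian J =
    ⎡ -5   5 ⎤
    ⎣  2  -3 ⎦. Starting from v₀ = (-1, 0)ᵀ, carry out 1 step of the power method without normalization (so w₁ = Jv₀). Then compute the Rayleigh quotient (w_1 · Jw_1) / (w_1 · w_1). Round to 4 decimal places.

w1 = Jv₀ = ((-5)·(-1) + 5·0; 2·(-1) + (-3)·0) = (5, -2)
Jw1 = (-35, 16)
w1·Jw1 = 5·(-35) + (-2)·16 = -207; w1·w1 = 5·5 + (-2)·(-2) = 29
λ ≈ -207/29 = -7.1379

-7.1379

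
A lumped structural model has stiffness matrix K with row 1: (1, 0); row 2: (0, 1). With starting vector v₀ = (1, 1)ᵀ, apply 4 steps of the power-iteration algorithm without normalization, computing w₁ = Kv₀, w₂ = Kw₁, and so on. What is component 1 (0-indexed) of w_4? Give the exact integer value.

1

w1 = Kv₀ = (1·1 + 0·1; 0·1 + 1·1) = (1, 1)
w2 = Kw1 = (1·1 + 0·1; 0·1 + 1·1) = (1, 1)
w3 = Kw2 = (1, 1)
w4 = Kw3 = (1, 1)
The requested component of w4 is 1.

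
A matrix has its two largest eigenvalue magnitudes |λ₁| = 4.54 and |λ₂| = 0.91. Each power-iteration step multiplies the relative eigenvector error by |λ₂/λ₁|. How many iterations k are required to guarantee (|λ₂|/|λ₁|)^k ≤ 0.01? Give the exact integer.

|λ₂/λ₁| = 0.91/4.54 = 0.20044
Need k ≥ ln(0.01) / ln(0.20044) = -4.6052 / -1.6072 ≈ 2.865
Smallest integer k satisfying the bound: 3

3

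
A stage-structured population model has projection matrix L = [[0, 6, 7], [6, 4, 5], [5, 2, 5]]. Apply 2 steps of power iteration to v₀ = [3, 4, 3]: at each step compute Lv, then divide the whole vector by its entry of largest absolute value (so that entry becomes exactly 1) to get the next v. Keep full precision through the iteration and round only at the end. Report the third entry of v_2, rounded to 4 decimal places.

Lv0 = (45.00000, 49.00000, 38.00000); divide by 49.00000 → v1 = (0.91837, 1.00000, 0.77551)
Lv1 = (11.42857, 13.38776, 10.46939); divide by 13.38776 → v2 = (0.85366, 1.00000, 0.78201)
Requested entry of v2: 513/656 = 0.7820

0.7820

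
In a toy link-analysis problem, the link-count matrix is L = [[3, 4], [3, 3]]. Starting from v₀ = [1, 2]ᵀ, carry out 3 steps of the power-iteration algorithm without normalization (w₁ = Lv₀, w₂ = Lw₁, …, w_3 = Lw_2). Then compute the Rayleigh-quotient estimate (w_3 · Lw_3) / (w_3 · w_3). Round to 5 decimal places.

6.46396

w1 = Lv₀ = (11, 9)
w2 = Lw1 = (69, 60)
w3 = Lw2 = (447, 387)
Lw3 = (2889, 2502)
w3·Lw3 = 447·2889 + 387·2502 = 2259657; w3·w3 = 447·447 + 387·387 = 349578
λ ≈ 2259657/349578 = 6.46396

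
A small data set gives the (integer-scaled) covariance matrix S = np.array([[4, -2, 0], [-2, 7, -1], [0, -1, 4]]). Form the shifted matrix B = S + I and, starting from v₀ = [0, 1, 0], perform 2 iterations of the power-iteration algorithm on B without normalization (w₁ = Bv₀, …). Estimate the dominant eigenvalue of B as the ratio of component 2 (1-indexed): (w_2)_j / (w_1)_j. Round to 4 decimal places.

8.6250

B = S + I has rows (5, -2, 0); (-2, 8, -1); (0, -1, 5)
w1 = Bv₀ = (5·0 + (-2)·1 + 0·0; (-2)·0 + 8·1 + (-1)·0; 0·0 + (-1)·1 + 5·0) = (-2, 8, -1)
w2 = Bw1 = (5·(-2) + (-2)·8 + 0·(-1); (-2)·(-2) + 8·8 + (-1)·(-1); 0·(-2) + (-1)·8 + 5·(-1)) = (-26, 69, -13)
Ratio: 69/8 = 8.6250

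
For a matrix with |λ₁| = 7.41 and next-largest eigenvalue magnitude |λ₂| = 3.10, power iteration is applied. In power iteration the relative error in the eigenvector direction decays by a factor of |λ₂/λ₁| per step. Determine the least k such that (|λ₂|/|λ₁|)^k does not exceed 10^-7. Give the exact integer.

19

|λ₂/λ₁| = 3.10/7.41 = 0.41835
Need k ≥ ln(10^-7) / ln(0.41835) = -16.1181 / -0.8714 ≈ 18.496
Smallest integer k satisfying the bound: 19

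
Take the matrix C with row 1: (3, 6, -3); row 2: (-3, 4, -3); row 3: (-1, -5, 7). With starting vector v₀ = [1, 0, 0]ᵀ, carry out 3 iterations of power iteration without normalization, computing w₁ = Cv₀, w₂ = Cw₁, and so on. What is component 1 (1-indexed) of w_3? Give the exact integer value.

-141

w1 = Cv₀ = (3, -3, -1)
w2 = Cw1 = (-6, -18, 5)
w3 = Cw2 = (-141, -69, 131)
The requested component of w3 is -141.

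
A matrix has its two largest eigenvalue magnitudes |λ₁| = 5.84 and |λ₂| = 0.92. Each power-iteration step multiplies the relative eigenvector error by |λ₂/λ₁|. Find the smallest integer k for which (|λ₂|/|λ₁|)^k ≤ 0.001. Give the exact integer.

|λ₂/λ₁| = 0.92/5.84 = 0.15753
Need k ≥ ln(0.001) / ln(0.15753) = -6.9078 / -1.8481 ≈ 3.738
Smallest integer k satisfying the bound: 4

4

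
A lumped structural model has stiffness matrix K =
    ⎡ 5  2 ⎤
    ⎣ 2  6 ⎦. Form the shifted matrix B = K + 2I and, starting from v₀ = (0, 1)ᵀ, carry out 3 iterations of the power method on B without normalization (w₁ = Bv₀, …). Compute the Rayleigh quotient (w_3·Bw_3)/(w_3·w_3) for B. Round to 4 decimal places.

B = K + 2I has rows (7, 2); (2, 8)
w1 = Bv₀ = (2, 8)
w2 = Bw1 = (30, 68)
w3 = Bw2 = (346, 604)
Bw3 = (3630, 5524)
w3·Bw3 = 4592476; w3·w3 = 484532; μ ≈ 4592476/484532 = 9.4782

μ ≈ 9.4782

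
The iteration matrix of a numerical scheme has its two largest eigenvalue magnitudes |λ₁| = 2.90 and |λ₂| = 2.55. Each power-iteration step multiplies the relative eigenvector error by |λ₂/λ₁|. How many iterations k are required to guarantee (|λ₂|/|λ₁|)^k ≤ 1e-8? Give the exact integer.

|λ₂/λ₁| = 2.55/2.90 = 0.87931
Need k ≥ ln(1e-8) / ln(0.87931) = -18.4207 / -0.1286 ≈ 143.221
Smallest integer k satisfying the bound: 144

144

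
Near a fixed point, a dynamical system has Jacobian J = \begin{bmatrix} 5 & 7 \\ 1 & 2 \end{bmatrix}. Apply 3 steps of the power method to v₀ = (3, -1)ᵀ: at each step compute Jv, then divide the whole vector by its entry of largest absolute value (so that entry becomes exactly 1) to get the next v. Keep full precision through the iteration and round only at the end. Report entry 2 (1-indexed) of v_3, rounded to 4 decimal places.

0.2197

Jv0 = (8.00000, 1.00000); divide by 8.00000 → v1 = (1.00000, 0.12500)
Jv1 = (5.87500, 1.25000); divide by 5.87500 → v2 = (1.00000, 0.21277)
Jv2 = (6.48936, 1.42553); divide by 6.48936 → v3 = (1.00000, 0.21967)
Requested entry of v3: 67/305 = 0.2197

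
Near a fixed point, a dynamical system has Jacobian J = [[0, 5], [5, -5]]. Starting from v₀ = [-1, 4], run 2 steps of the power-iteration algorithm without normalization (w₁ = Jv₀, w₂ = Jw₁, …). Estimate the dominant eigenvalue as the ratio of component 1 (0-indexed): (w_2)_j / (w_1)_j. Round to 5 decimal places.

-9.00000

w1 = Jv₀ = (20, -25)
w2 = Jw1 = (-125, 225)
Ratio at component: 225 / -25 = -9.00000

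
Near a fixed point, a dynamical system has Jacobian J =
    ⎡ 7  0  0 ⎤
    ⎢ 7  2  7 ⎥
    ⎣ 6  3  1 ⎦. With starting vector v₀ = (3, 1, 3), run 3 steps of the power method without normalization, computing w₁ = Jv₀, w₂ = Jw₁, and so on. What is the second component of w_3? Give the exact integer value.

3809

w1 = Jv₀ = (21, 44, 24)
w2 = Jw1 = (147, 403, 282)
w3 = Jw2 = (1029, 3809, 2373)
The requested component of w3 is 3809.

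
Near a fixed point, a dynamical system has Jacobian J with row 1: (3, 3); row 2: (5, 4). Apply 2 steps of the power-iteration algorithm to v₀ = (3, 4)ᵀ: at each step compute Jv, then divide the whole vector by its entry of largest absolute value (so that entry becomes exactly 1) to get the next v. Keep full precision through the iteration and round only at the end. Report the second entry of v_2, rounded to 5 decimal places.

Jv0 = (21.000000, 31.000000); divide by 31.000000 → v1 = (0.677419, 1.000000)
Jv1 = (5.032258, 7.387097); divide by 7.387097 → v2 = (0.681223, 1.000000)
Requested entry of v2: 229/229 = 1.00000

1.00000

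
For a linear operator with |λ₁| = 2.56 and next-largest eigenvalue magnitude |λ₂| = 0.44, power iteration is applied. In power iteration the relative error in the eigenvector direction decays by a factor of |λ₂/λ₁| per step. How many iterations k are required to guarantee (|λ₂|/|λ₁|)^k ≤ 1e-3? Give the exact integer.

4

|λ₂/λ₁| = 0.44/2.56 = 0.17188
Need k ≥ ln(1e-3) / ln(0.17188) = -6.9078 / -1.7610 ≈ 3.923
Smallest integer k satisfying the bound: 4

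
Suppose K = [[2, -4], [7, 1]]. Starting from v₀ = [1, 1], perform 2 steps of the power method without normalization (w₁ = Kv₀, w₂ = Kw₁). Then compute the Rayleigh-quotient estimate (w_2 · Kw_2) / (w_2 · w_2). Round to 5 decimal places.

λ ≈ 2.45946

w1 = Kv₀ = (2·1 + (-4)·1; 7·1 + 1·1) = (-2, 8)
w2 = Kw1 = (2·(-2) + (-4)·8; 7·(-2) + 1·8) = (-36, -6)
Kw2 = (-48, -258)
w2·Kw2 = (-36)·(-48) + (-6)·(-258) = 3276; w2·w2 = (-36)·(-36) + (-6)·(-6) = 1332
λ ≈ 3276/1332 = 2.45946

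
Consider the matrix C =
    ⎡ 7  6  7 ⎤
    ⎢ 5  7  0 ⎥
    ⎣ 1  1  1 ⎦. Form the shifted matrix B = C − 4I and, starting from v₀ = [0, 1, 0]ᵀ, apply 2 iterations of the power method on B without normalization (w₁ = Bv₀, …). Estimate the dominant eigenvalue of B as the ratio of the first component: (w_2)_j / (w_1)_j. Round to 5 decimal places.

B = C − 4I has rows (3, 6, 7); (5, 3, 0); (1, 1, -3)
w1 = Bv₀ = (6, 3, 1)
w2 = Bw1 = (43, 39, 6)
Ratio: 43/6 = 7.16667

μ ≈ 7.16667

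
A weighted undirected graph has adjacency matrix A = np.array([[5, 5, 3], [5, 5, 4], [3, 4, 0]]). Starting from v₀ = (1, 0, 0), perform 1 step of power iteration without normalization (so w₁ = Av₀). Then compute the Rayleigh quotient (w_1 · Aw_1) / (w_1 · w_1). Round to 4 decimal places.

w1 = Av₀ = (5·1 + 5·0 + 3·0; 5·1 + 5·0 + 4·0; 3·1 + 4·0 + 0·0) = (5, 5, 3)
Aw1 = (59, 62, 35)
w1·Aw1 = 5·59 + 5·62 + 3·35 = 710; w1·w1 = 5·5 + 5·5 + 3·3 = 59
λ ≈ 710/59 = 12.0339

12.0339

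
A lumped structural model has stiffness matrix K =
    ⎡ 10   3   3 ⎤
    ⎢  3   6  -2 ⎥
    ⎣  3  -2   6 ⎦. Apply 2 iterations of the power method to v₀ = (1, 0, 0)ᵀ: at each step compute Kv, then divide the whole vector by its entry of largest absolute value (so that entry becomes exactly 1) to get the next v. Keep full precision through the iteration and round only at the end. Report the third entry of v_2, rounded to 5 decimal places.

0.35593

Kv0 = (10.000000, 3.000000, 3.000000); divide by 10.000000 → v1 = (1.000000, 0.300000, 0.300000)
Kv1 = (11.800000, 4.200000, 4.200000); divide by 11.800000 → v2 = (1.000000, 0.355932, 0.355932)
Requested entry of v2: 42/118 = 0.35593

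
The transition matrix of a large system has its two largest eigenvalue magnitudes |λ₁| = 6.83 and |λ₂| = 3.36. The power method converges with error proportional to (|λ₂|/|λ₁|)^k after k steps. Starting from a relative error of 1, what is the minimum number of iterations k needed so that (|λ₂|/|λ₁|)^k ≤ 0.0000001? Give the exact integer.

|λ₂/λ₁| = 3.36/6.83 = 0.49195
Need k ≥ ln(0.0000001) / ln(0.49195) = -16.1181 / -0.7094 ≈ 22.721
Smallest integer k satisfying the bound: 23

23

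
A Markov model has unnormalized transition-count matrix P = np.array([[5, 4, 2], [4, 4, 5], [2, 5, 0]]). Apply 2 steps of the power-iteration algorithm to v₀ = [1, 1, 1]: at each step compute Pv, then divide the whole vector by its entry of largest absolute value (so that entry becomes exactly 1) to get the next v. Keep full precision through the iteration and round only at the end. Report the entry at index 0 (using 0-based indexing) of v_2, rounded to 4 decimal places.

Pv0 = (11.00000, 13.00000, 7.00000); divide by 13.00000 → v1 = (0.84615, 1.00000, 0.53846)
Pv1 = (9.30769, 10.07692, 6.69231); divide by 10.07692 → v2 = (0.92366, 1.00000, 0.66412)
Requested entry of v2: 121/131 = 0.9237

0.9237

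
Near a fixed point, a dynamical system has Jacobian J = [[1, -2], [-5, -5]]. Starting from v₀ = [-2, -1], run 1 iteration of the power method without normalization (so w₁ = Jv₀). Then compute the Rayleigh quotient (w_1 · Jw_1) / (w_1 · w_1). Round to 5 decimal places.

-5.00000

w1 = Jv₀ = (1·(-2) + (-2)·(-1); (-5)·(-2) + (-5)·(-1)) = (0, 15)
Jw1 = (-30, -75)
w1·Jw1 = 0·(-30) + 15·(-75) = -1125; w1·w1 = 0·0 + 15·15 = 225
λ ≈ -1125/225 = -5.00000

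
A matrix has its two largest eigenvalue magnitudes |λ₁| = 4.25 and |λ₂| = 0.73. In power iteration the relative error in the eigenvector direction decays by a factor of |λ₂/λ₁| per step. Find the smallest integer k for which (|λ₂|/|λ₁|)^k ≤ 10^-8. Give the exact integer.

|λ₂/λ₁| = 0.73/4.25 = 0.17176
Need k ≥ ln(10^-8) / ln(0.17176) = -18.4207 / -1.7616 ≈ 10.457
Smallest integer k satisfying the bound: 11

11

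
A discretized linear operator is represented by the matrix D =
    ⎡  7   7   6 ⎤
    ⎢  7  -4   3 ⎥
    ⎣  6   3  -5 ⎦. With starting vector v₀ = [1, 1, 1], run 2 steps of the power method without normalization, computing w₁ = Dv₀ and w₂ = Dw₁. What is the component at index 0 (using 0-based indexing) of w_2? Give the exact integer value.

w1 = Dv₀ = (7·1 + 7·1 + 6·1; 7·1 + (-4)·1 + 3·1; 6·1 + 3·1 + (-5)·1) = (20, 6, 4)
w2 = Dw1 = (7·20 + 7·6 + 6·4; 7·20 + (-4)·6 + 3·4; 6·20 + 3·6 + (-5)·4) = (206, 128, 118)
The requested component of w2 is 206.

206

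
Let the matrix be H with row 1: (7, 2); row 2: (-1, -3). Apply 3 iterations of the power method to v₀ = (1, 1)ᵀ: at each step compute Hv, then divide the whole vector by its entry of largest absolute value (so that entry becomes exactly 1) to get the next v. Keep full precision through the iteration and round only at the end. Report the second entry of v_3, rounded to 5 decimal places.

Hv0 = (9.000000, -4.000000); divide by 9.000000 → v1 = (1.000000, -0.444444)
Hv1 = (6.111111, 0.333333); divide by 6.111111 → v2 = (1.000000, 0.054545)
Hv2 = (7.109091, -1.163636); divide by 7.109091 → v3 = (1.000000, -0.163683)
Requested entry of v3: -64/391 = -0.16368

-0.16368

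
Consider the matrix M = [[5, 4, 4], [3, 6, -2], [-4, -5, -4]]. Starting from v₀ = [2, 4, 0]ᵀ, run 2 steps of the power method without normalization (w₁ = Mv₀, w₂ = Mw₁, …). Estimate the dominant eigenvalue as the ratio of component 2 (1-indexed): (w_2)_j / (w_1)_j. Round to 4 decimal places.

λ ≈ 10.4667

w1 = Mv₀ = (26, 30, -28)
w2 = Mw1 = (138, 314, -142)
Ratio at component: 314 / 30 = 10.4667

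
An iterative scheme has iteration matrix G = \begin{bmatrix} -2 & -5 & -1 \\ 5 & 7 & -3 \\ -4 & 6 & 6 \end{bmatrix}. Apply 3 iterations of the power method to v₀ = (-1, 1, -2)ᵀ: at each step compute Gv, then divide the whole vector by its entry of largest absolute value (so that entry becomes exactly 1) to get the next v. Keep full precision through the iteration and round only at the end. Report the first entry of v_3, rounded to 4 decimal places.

-0.3485

Gv0 = (-1.00000, 8.00000, -2.00000); divide by 8.00000 → v1 = (-0.12500, 1.00000, -0.25000)
Gv1 = (-4.50000, 7.12500, 5.00000); divide by 7.12500 → v2 = (-0.63158, 1.00000, 0.70175)
Gv2 = (-4.43860, 1.73684, 12.73684); divide by 12.73684 → v3 = (-0.34848, 0.13636, 1.00000)
Requested entry of v3: -253/726 = -0.3485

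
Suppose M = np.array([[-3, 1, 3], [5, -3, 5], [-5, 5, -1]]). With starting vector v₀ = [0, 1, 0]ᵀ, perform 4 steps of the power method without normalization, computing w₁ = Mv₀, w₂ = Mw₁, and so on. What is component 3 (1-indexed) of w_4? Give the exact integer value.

-845

w1 = Mv₀ = ((-3)·0 + 1·1 + 3·0; 5·0 + (-3)·1 + 5·0; (-5)·0 + 5·1 + (-1)·0) = (1, -3, 5)
w2 = Mw1 = ((-3)·1 + 1·(-3) + 3·5; 5·1 + (-3)·(-3) + 5·5; (-5)·1 + 5·(-3) + (-1)·5) = (9, 39, -25)
w3 = Mw2 = (-63, -197, 175)
w4 = Mw3 = (517, 1151, -845)
The requested component of w4 is -845.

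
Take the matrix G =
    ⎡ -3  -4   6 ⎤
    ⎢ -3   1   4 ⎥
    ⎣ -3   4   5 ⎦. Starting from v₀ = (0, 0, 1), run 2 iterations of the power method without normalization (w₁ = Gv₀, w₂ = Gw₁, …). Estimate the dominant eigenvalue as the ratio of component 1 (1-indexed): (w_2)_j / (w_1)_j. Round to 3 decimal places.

-0.667

w1 = Gv₀ = ((-3)·0 + (-4)·0 + 6·1; (-3)·0 + 1·0 + 4·1; (-3)·0 + 4·0 + 5·1) = (6, 4, 5)
w2 = Gw1 = ((-3)·6 + (-4)·4 + 6·5; (-3)·6 + 1·4 + 4·5; (-3)·6 + 4·4 + 5·5) = (-4, 6, 23)
Ratio at component: -4 / 6 = -0.667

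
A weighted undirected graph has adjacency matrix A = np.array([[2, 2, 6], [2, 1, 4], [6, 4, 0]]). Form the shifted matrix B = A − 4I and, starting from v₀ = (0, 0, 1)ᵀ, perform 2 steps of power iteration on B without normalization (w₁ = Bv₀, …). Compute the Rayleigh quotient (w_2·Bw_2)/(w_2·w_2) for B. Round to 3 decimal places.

B = A − 4I has rows (-2, 2, 6); (2, -3, 4); (6, 4, -4)
w1 = Bv₀ = ((-2)·0 + 2·0 + 6·1; 2·0 + (-3)·0 + 4·1; 6·0 + 4·0 + (-4)·1) = (6, 4, -4)
w2 = Bw1 = ((-2)·6 + 2·4 + 6·(-4); 2·6 + (-3)·4 + 4·(-4); 6·6 + 4·4 + (-4)·(-4)) = (-28, -16, 68)
Bw2 = (432, 264, -504)
w2·Bw2 = -50592; w2·w2 = 5664; μ ≈ -50592/5664 = -8.932

μ ≈ -8.932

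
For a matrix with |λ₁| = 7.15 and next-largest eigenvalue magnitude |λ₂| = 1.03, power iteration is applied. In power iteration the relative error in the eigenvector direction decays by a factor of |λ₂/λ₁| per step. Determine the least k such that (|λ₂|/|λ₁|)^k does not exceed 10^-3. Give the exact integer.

|λ₂/λ₁| = 1.03/7.15 = 0.14406
Need k ≥ ln(10^-3) / ln(0.14406) = -6.9078 / -1.9376 ≈ 3.565
Smallest integer k satisfying the bound: 4

4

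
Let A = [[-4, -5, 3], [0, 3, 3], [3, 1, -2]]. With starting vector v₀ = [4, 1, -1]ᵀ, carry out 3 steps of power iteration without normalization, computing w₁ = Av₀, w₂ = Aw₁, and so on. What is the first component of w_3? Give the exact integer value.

w1 = Av₀ = ((-4)·4 + (-5)·1 + 3·(-1); 0·4 + 3·1 + 3·(-1); 3·4 + 1·1 + (-2)·(-1)) = (-24, 0, 15)
w2 = Aw1 = ((-4)·(-24) + (-5)·0 + 3·15; 0·(-24) + 3·0 + 3·15; 3·(-24) + 1·0 + (-2)·15) = (141, 45, -102)
w3 = Aw2 = (-1095, -171, 672)
The requested component of w3 is -1095.

-1095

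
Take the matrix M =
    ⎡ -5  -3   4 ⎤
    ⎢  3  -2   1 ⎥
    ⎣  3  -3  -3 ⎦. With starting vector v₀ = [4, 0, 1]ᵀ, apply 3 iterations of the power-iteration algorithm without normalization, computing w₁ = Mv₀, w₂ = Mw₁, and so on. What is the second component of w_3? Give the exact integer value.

247

w1 = Mv₀ = ((-5)·4 + (-3)·0 + 4·1; 3·4 + (-2)·0 + 1·1; 3·4 + (-3)·0 + (-3)·1) = (-16, 13, 9)
w2 = Mw1 = ((-5)·(-16) + (-3)·13 + 4·9; 3·(-16) + (-2)·13 + 1·9; 3·(-16) + (-3)·13 + (-3)·9) = (77, -65, -114)
w3 = Mw2 = (-646, 247, 768)
The requested component of w3 is 247.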